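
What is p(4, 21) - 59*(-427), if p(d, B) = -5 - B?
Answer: 25167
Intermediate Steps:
p(4, 21) - 59*(-427) = (-5 - 1*21) - 59*(-427) = (-5 - 21) + 25193 = -26 + 25193 = 25167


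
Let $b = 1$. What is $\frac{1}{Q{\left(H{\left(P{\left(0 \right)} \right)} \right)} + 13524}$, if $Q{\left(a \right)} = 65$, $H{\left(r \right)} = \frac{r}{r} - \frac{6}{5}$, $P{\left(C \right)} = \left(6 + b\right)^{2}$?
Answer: $\frac{1}{13589} \approx 7.3589 \cdot 10^{-5}$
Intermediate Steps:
$P{\left(C \right)} = 49$ ($P{\left(C \right)} = \left(6 + 1\right)^{2} = 7^{2} = 49$)
$H{\left(r \right)} = - \frac{1}{5}$ ($H{\left(r \right)} = 1 - \frac{6}{5} = - \frac{1}{5}$)
$\frac{1}{Q{\left(H{\left(P{\left(0 \right)} \right)} \right)} + 13524} = \frac{1}{65 + 13524} = \frac{1}{13589}$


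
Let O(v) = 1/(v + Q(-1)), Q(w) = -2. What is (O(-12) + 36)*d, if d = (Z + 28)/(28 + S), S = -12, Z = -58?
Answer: -7545/112 ≈ -67.366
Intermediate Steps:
d = -15/8 (d = (-58 + 28)/(28 - 12) = -30/16 = -30*1/16 = -15/8 ≈ -1.8750)
O(v) = 1/(-2 + v) (O(v) = 1/(v - 2) = 1/(-2 + v))
(O(-12) + 36)*d = (1/(-2 - 12) + 36)*(-15/8) = (1/(-14) + 36)*(-15/8) = (-1/14 + 36)*(-15/8) = (503/14)*(-15/8) = -7545/112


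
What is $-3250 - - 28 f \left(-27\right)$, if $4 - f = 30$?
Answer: $16406$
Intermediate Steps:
$f = -26$ ($f = 4 - 30 = -26$)
$-3250 - - 28 f \left(-27\right) = -3250 - \left(-28\right) \left(-26\right) \left(-27\right) = -3250 - 728 \left(-27\right) = -3250 - -19656 = -3250 + 19656 = 16406$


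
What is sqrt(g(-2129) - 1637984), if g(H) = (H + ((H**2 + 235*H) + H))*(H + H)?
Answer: 2*I*sqrt(4288287882) ≈ 1.3097e+5*I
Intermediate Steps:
g(H) = 2*H*(H**2 + 237*H) (g(H) = (H + (H**2 + 236*H))*(2*H) = (H**2 + 237*H)*(2*H) = 2*H*(H**2 + 237*H))
sqrt(g(-2129) - 1637984) = sqrt(2*(-2129)**2*(237 - 2129) - 1637984) = sqrt(2*4532641*(-1892) - 1637984) = sqrt(-17151513544 - 1637984) = sqrt(-17153151528) = 2*I*sqrt(4288287882)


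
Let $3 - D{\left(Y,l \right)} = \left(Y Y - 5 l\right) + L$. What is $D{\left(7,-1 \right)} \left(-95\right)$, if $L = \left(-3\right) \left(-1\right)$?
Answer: $5130$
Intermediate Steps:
$L = 3$
$D{\left(Y,l \right)} = - Y^{2} + 5 l$ ($D{\left(Y,l \right)} = 3 - \left(\left(Y Y - 5 l\right) + 3\right) = 3 - \left(\left(Y^{2} - 5 l\right) + 3\right) = 3 - \left(3 + Y^{2} - 5 l\right) = - Y^{2} + 5 l$)
$D{\left(7,-1 \right)} \left(-95\right) = \left(- 7^{2} + 5 \left(-1\right)\right) \left(-95\right) = \left(\left(-1\right) 49 - 5\right) \left(-95\right) = \left(-49 - 5\right) \left(-95\right) = \left(-54\right) \left(-95\right) = 5130$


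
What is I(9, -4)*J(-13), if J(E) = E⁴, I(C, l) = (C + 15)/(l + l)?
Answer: -85683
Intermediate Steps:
I(C, l) = (15 + C)/(2*l) (I(C, l) = (15 + C)/((2*l)) = (15 + C)*(1/(2*l)) = (15 + C)/(2*l))
I(9, -4)*J(-13) = ((½)*(15 + 9)/(-4))*(-13)⁴ = ((½)*(-¼)*24)*28561 = -3*28561 = -85683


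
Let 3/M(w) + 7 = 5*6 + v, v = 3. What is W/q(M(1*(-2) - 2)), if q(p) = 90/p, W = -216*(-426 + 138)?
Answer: 5184/65 ≈ 79.754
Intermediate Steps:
W = 62208 (W = -216*(-288) = 62208)
M(w) = 3/26 (M(w) = 3/(-7 + (5*6 + 3)) = 3/(-7 + (30 + 3)) = 3/(-7 + 33) = 3/26)
W/q(M(1*(-2) - 2)) = 62208/((90/(3/26))) = 62208/((90*(26/3))) = 62208/780 = 62208*(1/780) = 5184/65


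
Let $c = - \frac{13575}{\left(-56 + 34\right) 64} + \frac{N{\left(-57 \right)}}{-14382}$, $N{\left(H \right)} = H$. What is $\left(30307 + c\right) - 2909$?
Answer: $\frac{92500145099}{3374976} \approx 27408.0$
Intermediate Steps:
$c = \frac{32552651}{3374976}$ ($c = - \frac{13575}{\left(-56 + 34\right) 64} - \frac{57}{-14382} = - \frac{13575}{\left(-22\right) 64} - - \frac{19}{4794} = - \frac{13575}{-1408} + \frac{19}{4794} = \left(-13575\right) \left(- \frac{1}{1408}\right) + \frac{19}{4794} = \frac{13575}{1408} + \frac{19}{4794} = \frac{32552651}{3374976} \approx 9.6453$)
$\left(30307 + c\right) - 2909 = \left(30307 + \frac{32552651}{3374976}\right) - 2909 = \frac{102317950283}{3374976} - 2909 = \frac{92500145099}{3374976}$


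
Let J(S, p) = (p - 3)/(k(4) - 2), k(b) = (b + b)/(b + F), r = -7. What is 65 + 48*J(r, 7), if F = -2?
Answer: 161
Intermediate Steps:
k(b) = 2*b/(-2 + b) (k(b) = (b + b)/(b - 2) = (2*b)/(-2 + b) = 2*b/(-2 + b))
J(S, p) = -3/2 + p/2 (J(S, p) = (p - 3)/(2*4/(-2 + 4) - 2) = (-3 + p)/(2*4/2 - 2) = (-3 + p)/(2*4*(1/2) - 2) = (-3 + p)/(4 - 2) = (-3 + p)/2 = (-3 + p)*(1/2) = -3/2 + p/2)
65 + 48*J(r, 7) = 65 + 48*(-3/2 + (1/2)*7) = 65 + 48*(-3/2 + 7/2) = 65 + 48*2 = 65 + 96 = 161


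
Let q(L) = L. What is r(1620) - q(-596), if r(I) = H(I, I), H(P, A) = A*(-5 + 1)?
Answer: -5884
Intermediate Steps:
H(P, A) = -4*A (H(P, A) = A*(-4) = -4*A)
r(I) = -4*I
r(1620) - q(-596) = -4*1620 - 1*(-596) = -6480 + 596 = -5884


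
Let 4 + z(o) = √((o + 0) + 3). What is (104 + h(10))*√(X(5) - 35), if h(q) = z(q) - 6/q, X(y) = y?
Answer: I*√30*(497/5 + √13) ≈ 564.18*I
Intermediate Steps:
z(o) = -4 + √(3 + o) (z(o) = -4 + √((o + 0) + 3) = -4 + √(o + 3) = -4 + √(3 + o))
h(q) = -4 + √(3 + q) - 6/q (h(q) = (-4 + √(3 + q)) - 6/q = -4 + √(3 + q) - 6/q)
(104 + h(10))*√(X(5) - 35) = (104 + (-4 + √(3 + 10) - 6/10))*√(5 - 35) = (104 + (-4 + √13 - 6*⅒))*√(-30) = (104 + (-4 + √13 - ⅗))*(I*√30) = (104 + (-23/5 + √13))*(I*√30) = (497/5 + √13)*(I*√30) = I*√30*(497/5 + √13)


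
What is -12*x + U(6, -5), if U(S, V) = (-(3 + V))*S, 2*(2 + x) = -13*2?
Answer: 192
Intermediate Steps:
x = -15 (x = -2 + (-13*2)/2 = -2 + (½)*(-26) = -2 - 13 = -15)
U(S, V) = S*(-3 - V) (U(S, V) = (-3 - V)*S = S*(-3 - V))
-12*x + U(6, -5) = -12*(-15) - 1*6*(3 - 5) = 180 - 1*6*(-2) = 180 + 12 = 192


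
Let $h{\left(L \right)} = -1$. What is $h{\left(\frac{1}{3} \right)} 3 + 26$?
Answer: $23$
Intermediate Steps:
$h{\left(\frac{1}{3} \right)} 3 + 26 = \left(-1\right) 3 + 26 = -3 + 26 = 23$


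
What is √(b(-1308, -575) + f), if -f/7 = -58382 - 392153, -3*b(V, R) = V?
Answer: √3154181 ≈ 1776.0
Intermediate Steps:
b(V, R) = -V/3
f = 3153745 (f = -7*(-58382 - 392153) = -7*(-450535) = 3153745)
√(b(-1308, -575) + f) = √(-⅓*(-1308) + 3153745) = √(436 + 3153745) = √3154181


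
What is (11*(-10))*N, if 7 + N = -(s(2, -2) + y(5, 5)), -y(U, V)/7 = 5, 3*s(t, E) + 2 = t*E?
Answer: -3300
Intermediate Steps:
s(t, E) = -2/3 + E*t/3 (s(t, E) = -2/3 + (t*E)/3 = -2/3 + (E*t)/3 = -2/3 + E*t/3)
y(U, V) = -35 (y(U, V) = -7*5 = -35)
N = 30 (N = -7 - ((-2/3 + (1/3)*(-2)*2) - 35) = -7 - ((-2/3 - 4/3) - 35) = -7 - (-2 - 35) = -7 - 1*(-37) = -7 + 37 = 30)
(11*(-10))*N = (11*(-10))*30 = -110*30 = -3300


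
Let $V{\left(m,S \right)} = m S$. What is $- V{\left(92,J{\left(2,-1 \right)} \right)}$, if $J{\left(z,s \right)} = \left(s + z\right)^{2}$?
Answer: $-92$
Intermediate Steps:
$V{\left(m,S \right)} = S m$
$- V{\left(92,J{\left(2,-1 \right)} \right)} = - \left(-1 + 2\right)^{2} \cdot 92 = - 1^{2} \cdot 92 = - 1 \cdot 92 = \left(-1\right) 92 = -92$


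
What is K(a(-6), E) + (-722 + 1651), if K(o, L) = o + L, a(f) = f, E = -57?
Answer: 866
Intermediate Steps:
K(o, L) = L + o
K(a(-6), E) + (-722 + 1651) = (-57 - 6) + (-722 + 1651) = -63 + 929 = 866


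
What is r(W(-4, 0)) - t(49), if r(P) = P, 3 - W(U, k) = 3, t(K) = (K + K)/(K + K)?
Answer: -1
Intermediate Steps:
t(K) = 1 (t(K) = (2*K)/((2*K)) = (2*K)*(1/(2*K)) = 1)
W(U, k) = 0 (W(U, k) = 3 - 1*3 = 3 - 3 = 0)
r(W(-4, 0)) - t(49) = 0 - 1*1 = 0 - 1 = -1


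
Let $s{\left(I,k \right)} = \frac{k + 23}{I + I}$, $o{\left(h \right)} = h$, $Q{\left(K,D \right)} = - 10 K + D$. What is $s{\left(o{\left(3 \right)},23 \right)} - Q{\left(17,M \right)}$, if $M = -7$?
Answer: $\frac{554}{3} \approx 184.67$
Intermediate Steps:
$Q{\left(K,D \right)} = D - 10 K$
$s{\left(I,k \right)} = \frac{23 + k}{2 I}$
$s{\left(o{\left(3 \right)},23 \right)} - Q{\left(17,M \right)} = \frac{23 + 23}{2 \cdot 3} - \left(-7 - 170\right) = \frac{1}{2} \cdot \frac{1}{3} \cdot 46 - \left(-7 - 170\right) = \frac{23}{3} - -177 = \frac{23}{3} + 177 = \frac{554}{3}$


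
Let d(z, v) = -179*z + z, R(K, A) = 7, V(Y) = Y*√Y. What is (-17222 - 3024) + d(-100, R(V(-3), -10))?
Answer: -2446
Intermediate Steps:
V(Y) = Y^(3/2)
d(z, v) = -178*z
(-17222 - 3024) + d(-100, R(V(-3), -10)) = (-17222 - 3024) - 178*(-100) = -20246 + 17800 = -2446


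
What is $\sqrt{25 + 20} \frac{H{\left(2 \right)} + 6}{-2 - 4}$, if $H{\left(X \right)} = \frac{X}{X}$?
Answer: $- \frac{7 \sqrt{5}}{2} \approx -7.8262$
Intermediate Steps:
$H{\left(X \right)} = 1$
$\sqrt{25 + 20} \frac{H{\left(2 \right)} + 6}{-2 - 4} = \sqrt{25 + 20} \frac{1 + 6}{-2 - 4} = \sqrt{45} \frac{7}{-6} = 3 \sqrt{5} \cdot 7 \left(- \frac{1}{6}\right) = 3 \sqrt{5} \left(- \frac{7}{6}\right) = - \frac{7 \sqrt{5}}{2}$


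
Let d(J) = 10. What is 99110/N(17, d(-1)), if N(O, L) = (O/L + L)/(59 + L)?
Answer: 22795300/39 ≈ 5.8450e+5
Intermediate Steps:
N(O, L) = (L + O/L)/(59 + L)
99110/N(17, d(-1)) = 99110/(((17 + 10**2)/(10*(59 + 10)))) = 99110/(((1/10)*(17 + 100)/69)) = 99110/(((1/10)*(1/69)*117)) = 99110/(39/230) = 99110*(230/39) = 22795300/39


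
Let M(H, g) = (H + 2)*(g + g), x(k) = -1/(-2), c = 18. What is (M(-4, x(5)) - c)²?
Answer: 400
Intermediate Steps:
x(k) = ½ (x(k) = -1*(-½) = ½)
M(H, g) = 2*g*(2 + H) (M(H, g) = (2 + H)*(2*g) = 2*g*(2 + H))
(M(-4, x(5)) - c)² = (2*(½)*(2 - 4) - 1*18)² = (2*(½)*(-2) - 18)² = (-2 - 18)² = (-20)² = 400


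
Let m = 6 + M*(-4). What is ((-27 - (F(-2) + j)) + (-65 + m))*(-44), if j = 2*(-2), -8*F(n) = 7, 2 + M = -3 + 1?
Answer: 5731/2 ≈ 2865.5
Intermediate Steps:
M = -4 (M = -2 + (-3 + 1) = -2 - 2 = -4)
F(n) = -7/8 (F(n) = -⅛*7 = -7/8)
j = -4
m = 22 (m = 6 - 4*(-4) = 6 + 16 = 22)
((-27 - (F(-2) + j)) + (-65 + m))*(-44) = ((-27 - (-7/8 - 4)) + (-65 + 22))*(-44) = ((-27 - 1*(-39/8)) - 43)*(-44) = ((-27 + 39/8) - 43)*(-44) = (-177/8 - 43)*(-44) = -521/8*(-44) = 5731/2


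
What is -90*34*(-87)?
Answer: 266220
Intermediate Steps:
-90*34*(-87) = -3060*(-87) = 266220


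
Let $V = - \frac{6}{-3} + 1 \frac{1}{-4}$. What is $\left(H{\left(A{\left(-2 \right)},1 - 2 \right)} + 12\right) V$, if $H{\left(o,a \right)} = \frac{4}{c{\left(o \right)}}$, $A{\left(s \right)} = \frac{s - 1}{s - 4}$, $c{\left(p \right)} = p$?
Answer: $35$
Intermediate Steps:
$V = \frac{7}{4}$ ($V = \left(-6\right) \left(- \frac{1}{3}\right) + 1 \left(- \frac{1}{4}\right) = 2 - \frac{1}{4} = \frac{7}{4} \approx 1.75$)
$A{\left(s \right)} = \frac{-1 + s}{-4 + s}$
$H{\left(o,a \right)} = \frac{4}{o}$
$\left(H{\left(A{\left(-2 \right)},1 - 2 \right)} + 12\right) V = \left(\frac{4}{\frac{1}{-4 - 2} \left(-1 - 2\right)} + 12\right) \frac{7}{4} = \left(\frac{4}{\frac{1}{-6} \left(-3\right)} + 12\right) \frac{7}{4} = \left(\frac{4}{\left(- \frac{1}{6}\right) \left(-3\right)} + 12\right) \frac{7}{4} = \left(4 \frac{1}{\frac{1}{2}} + 12\right) \frac{7}{4} = \left(4 \cdot 2 + 12\right) \frac{7}{4} = \left(8 + 12\right) \frac{7}{4} = 20 \cdot \frac{7}{4} = 35$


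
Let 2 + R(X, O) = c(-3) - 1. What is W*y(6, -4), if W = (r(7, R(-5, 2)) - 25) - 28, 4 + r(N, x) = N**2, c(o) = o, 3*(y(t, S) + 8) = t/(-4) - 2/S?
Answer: 200/3 ≈ 66.667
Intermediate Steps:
y(t, S) = -8 - 2/(3*S) - t/12 (y(t, S) = -8 + (t/(-4) - 2/S)/3 = -8 + (t*(-1/4) - 2/S)/3 = -8 + (-t/4 - 2/S)/3 = -8 + (-2/S - t/4)/3 = -8 + (-2/(3*S) - t/12) = -8 - 2/(3*S) - t/12)
R(X, O) = -6 (R(X, O) = -2 + (-3 - 1) = -2 - 4 = -6)
r(N, x) = -4 + N**2
W = -8 (W = ((-4 + 7**2) - 25) - 28 = ((-4 + 49) - 25) - 28 = (45 - 25) - 28 = 20 - 28 = -8)
W*y(6, -4) = -2*(-8 - 1*(-4)*(96 + 6))/(3*(-4)) = -2*(-1)*(-8 - 1*(-4)*102)/(3*4) = -2*(-1)*(-8 + 408)/(3*4) = -2*(-1)*400/(3*4) = -8*(-25/3) = 200/3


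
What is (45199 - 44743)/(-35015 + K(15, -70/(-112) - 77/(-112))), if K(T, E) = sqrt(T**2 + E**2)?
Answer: -4087511040/313868799559 - 21888*sqrt(6449)/313868799559 ≈ -0.013029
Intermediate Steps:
K(T, E) = sqrt(E**2 + T**2)
(45199 - 44743)/(-35015 + K(15, -70/(-112) - 77/(-112))) = (45199 - 44743)/(-35015 + sqrt((-70/(-112) - 77/(-112))**2 + 15**2)) = 456/(-35015 + sqrt((-70*(-1/112) - 77*(-1/112))**2 + 225)) = 456/(-35015 + sqrt((5/8 + 11/16)**2 + 225)) = 456/(-35015 + sqrt((21/16)**2 + 225)) = 456/(-35015 + sqrt(441/256 + 225)) = 456/(-35015 + sqrt(58041/256)) = 456/(-35015 + 3*sqrt(6449)/16)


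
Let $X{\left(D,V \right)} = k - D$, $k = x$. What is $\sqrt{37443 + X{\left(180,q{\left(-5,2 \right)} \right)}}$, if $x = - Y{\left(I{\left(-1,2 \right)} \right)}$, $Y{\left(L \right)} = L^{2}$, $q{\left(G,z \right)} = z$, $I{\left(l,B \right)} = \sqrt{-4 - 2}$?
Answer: $3 \sqrt{4141} \approx 193.05$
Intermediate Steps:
$I{\left(l,B \right)} = i \sqrt{6}$ ($I{\left(l,B \right)} = \sqrt{-6} = i \sqrt{6}$)
$x = 6$ ($x = - \left(i \sqrt{6}\right)^{2} = \left(-1\right) \left(-6\right) = 6$)
$k = 6$
$X{\left(D,V \right)} = 6 - D$
$\sqrt{37443 + X{\left(180,q{\left(-5,2 \right)} \right)}} = \sqrt{37443 + \left(6 - 180\right)} = \sqrt{37443 - 174} = \sqrt{37269} = 3 \sqrt{4141}$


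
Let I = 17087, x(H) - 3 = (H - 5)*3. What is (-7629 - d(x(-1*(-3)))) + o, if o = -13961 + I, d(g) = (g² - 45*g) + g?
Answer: -4644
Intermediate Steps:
x(H) = -12 + 3*H (x(H) = 3 + (H - 5)*3 = 3 + (-5 + H)*3 = 3 + (-15 + 3*H) = -12 + 3*H)
d(g) = g² - 44*g
o = 3126 (o = -13961 + 17087 = 3126)
(-7629 - d(x(-1*(-3)))) + o = (-7629 - (-12 + 3*(-1*(-3)))*(-44 + (-12 + 3*(-1*(-3))))) + 3126 = (-7629 - (-12 + 3*3)*(-44 + (-12 + 3*3))) + 3126 = (-7629 - (-12 + 9)*(-44 + (-12 + 9))) + 3126 = (-7629 - (-3)*(-44 - 3)) + 3126 = (-7629 - (-3)*(-47)) + 3126 = (-7629 - 1*141) + 3126 = (-7629 - 141) + 3126 = -7770 + 3126 = -4644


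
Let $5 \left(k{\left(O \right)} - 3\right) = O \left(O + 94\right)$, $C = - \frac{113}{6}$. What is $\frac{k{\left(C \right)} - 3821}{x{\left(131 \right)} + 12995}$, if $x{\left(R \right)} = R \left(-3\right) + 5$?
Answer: $- \frac{738203}{2269260} \approx -0.32531$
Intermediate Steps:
$C = - \frac{113}{6}$ ($C = \left(-113\right) \frac{1}{6} = - \frac{113}{6} \approx -18.833$)
$k{\left(O \right)} = 3 + \frac{O \left(94 + O\right)}{5}$ ($k{\left(O \right)} = 3 + \frac{O \left(O + 94\right)}{5} = 3 + \frac{O \left(94 + O\right)}{5}$)
$x{\left(R \right)} = 5 - 3 R$ ($x{\left(R \right)} = - 3 R + 5 = 5 - 3 R$)
$\frac{k{\left(C \right)} - 3821}{x{\left(131 \right)} + 12995} = \frac{\left(3 + \frac{\left(- \frac{113}{6}\right)^{2}}{5} + \frac{94}{5} \left(- \frac{113}{6}\right)\right) - 3821}{\left(5 - 393\right) + 12995} = \frac{\left(3 + \frac{1}{5} \cdot \frac{12769}{36} - \frac{5311}{15}\right) - 3821}{\left(5 - 393\right) + 12995} = \frac{\left(3 + \frac{12769}{180} - \frac{5311}{15}\right) - 3821}{-388 + 12995} = \frac{- \frac{50423}{180} - 3821}{12607} = \left(- \frac{738203}{180}\right) \frac{1}{12607} = - \frac{738203}{2269260}$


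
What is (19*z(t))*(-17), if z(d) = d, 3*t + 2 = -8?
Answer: 3230/3 ≈ 1076.7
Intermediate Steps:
t = -10/3 (t = -⅔ + (⅓)*(-8) = -⅔ - 8/3 = -10/3 ≈ -3.3333)
(19*z(t))*(-17) = (19*(-10/3))*(-17) = -190/3*(-17) = 3230/3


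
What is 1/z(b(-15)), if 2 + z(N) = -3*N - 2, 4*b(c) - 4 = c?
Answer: 4/17 ≈ 0.23529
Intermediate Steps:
b(c) = 1 + c/4
z(N) = -4 - 3*N (z(N) = -2 + (-3*N - 2) = -2 + (-2 - 3*N) = -4 - 3*N)
1/z(b(-15)) = 1/(-4 - 3*(1 + (¼)*(-15))) = 1/(-4 - 3*(1 - 15/4)) = 1/(-4 - 3*(-11/4)) = 1/(-4 + 33/4) = 1/(17/4) = 4/17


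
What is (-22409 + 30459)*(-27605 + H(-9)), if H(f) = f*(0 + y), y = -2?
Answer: -222075350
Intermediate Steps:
H(f) = -2*f (H(f) = f*(0 - 2) = f*(-2) = -2*f)
(-22409 + 30459)*(-27605 + H(-9)) = (-22409 + 30459)*(-27605 - 2*(-9)) = 8050*(-27605 + 18) = 8050*(-27587) = -222075350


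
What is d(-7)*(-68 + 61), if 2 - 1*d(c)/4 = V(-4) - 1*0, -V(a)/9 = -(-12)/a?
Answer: 700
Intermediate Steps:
V(a) = -108/a (V(a) = -(-27)*(-4/a) = -108/a)
d(c) = -100 (d(c) = 8 - 4*(-108/(-4) - 1*0) = 8 - 4*(-108*(-¼) + 0) = 8 - 4*(27 + 0) = 8 - 4*27 = 8 - 108 = -100)
d(-7)*(-68 + 61) = -100*(-68 + 61) = -100*(-7) = 700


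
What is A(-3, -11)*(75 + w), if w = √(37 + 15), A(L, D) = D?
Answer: -825 - 22*√13 ≈ -904.32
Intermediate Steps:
w = 2*√13 (w = √52 = 2*√13 ≈ 7.2111)
A(-3, -11)*(75 + w) = -11*(75 + 2*√13) = -825 - 22*√13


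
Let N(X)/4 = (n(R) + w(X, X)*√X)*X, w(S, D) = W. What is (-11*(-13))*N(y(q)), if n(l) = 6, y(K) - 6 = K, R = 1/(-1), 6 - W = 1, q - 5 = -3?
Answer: 27456 + 45760*√2 ≈ 92170.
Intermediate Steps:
q = 2 (q = 5 - 3 = 2)
W = 5 (W = 6 - 1*1 = 6 - 1 = 5)
w(S, D) = 5
R = -1
y(K) = 6 + K
N(X) = 4*X*(6 + 5*√X) (N(X) = 4*((6 + 5*√X)*X) = 4*(X*(6 + 5*√X)) = 4*X*(6 + 5*√X))
(-11*(-13))*N(y(q)) = (-11*(-13))*(20*(6 + 2)^(3/2) + 24*(6 + 2)) = 143*(20*8^(3/2) + 24*8) = 143*(20*(16*√2) + 192) = 143*(320*√2 + 192) = 143*(192 + 320*√2) = 27456 + 45760*√2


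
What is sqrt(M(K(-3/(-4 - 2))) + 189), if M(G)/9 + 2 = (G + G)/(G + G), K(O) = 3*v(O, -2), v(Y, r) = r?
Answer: 6*sqrt(5) ≈ 13.416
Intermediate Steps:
K(O) = -6 (K(O) = 3*(-2) = -6)
M(G) = -9 (M(G) = -18 + 9*((G + G)/(G + G)) = -18 + 9*((2*G)/((2*G))) = -18 + 9*((2*G)*(1/(2*G))) = -18 + 9*1 = -18 + 9 = -9)
sqrt(M(K(-3/(-4 - 2))) + 189) = sqrt(-9 + 189) = sqrt(180) = 6*sqrt(5)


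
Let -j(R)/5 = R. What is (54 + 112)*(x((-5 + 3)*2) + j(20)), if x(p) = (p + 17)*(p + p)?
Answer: -33864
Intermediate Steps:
x(p) = 2*p*(17 + p) (x(p) = (17 + p)*(2*p) = 2*p*(17 + p))
j(R) = -5*R
(54 + 112)*(x((-5 + 3)*2) + j(20)) = (54 + 112)*(2*((-5 + 3)*2)*(17 + (-5 + 3)*2) - 5*20) = 166*(2*(-2*2)*(17 - 2*2) - 100) = 166*(2*(-4)*(17 - 4) - 100) = 166*(2*(-4)*13 - 100) = 166*(-104 - 100) = 166*(-204) = -33864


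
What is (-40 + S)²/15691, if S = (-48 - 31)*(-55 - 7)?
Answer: 23600164/15691 ≈ 1504.1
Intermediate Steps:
S = 4898 (S = -79*(-62) = 4898)
(-40 + S)²/15691 = (-40 + 4898)²/15691 = 4858²*(1/15691) = 23600164*(1/15691) = 23600164/15691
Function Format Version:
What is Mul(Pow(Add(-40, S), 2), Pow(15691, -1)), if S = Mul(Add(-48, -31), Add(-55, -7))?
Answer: Rational(23600164, 15691) ≈ 1504.1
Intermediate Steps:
S = 4898 (S = Mul(-79, -62) = 4898)
Mul(Pow(Add(-40, S), 2), Pow(15691, -1)) = Mul(Pow(Add(-40, 4898), 2), Pow(15691, -1)) = Mul(Pow(4858, 2), Rational(1, 15691)) = Mul(23600164, Rational(1, 15691)) = Rational(23600164, 15691)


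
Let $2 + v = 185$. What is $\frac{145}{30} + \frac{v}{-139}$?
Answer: $\frac{2933}{834} \approx 3.5168$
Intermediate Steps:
$v = 183$ ($v = -2 + 185 = 183$)
$\frac{145}{30} + \frac{v}{-139} = \frac{145}{30} + \frac{183}{-139} = 145 \cdot \frac{1}{30} + 183 \left(- \frac{1}{139}\right) = \frac{29}{6} - \frac{183}{139} = \frac{2933}{834}$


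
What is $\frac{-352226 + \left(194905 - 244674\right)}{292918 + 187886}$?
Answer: $- \frac{401995}{480804} \approx -0.83609$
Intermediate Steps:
$\frac{-352226 + \left(194905 - 244674\right)}{292918 + 187886} = \frac{-352226 - 49769}{480804} = \left(-401995\right) \frac{1}{480804} = - \frac{401995}{480804}$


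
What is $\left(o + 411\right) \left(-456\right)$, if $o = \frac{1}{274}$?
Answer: $- \frac{25676220}{137} \approx -1.8742 \cdot 10^{5}$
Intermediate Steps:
$o = \frac{1}{274} \approx 0.0036496$
$\left(o + 411\right) \left(-456\right) = \left(\frac{1}{274} + 411\right) \left(-456\right) = \frac{112615}{274} \left(-456\right) = - \frac{25676220}{137}$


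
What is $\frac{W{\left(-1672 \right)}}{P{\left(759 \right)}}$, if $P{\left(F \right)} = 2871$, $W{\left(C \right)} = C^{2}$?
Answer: $\frac{254144}{261} \approx 973.73$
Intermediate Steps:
$\frac{W{\left(-1672 \right)}}{P{\left(759 \right)}} = \frac{\left(-1672\right)^{2}}{2871} = 2795584 \cdot \frac{1}{2871} = \frac{254144}{261}$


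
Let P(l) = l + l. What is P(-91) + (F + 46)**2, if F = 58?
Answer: 10634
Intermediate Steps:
P(l) = 2*l
P(-91) + (F + 46)**2 = 2*(-91) + (58 + 46)**2 = -182 + 104**2 = -182 + 10816 = 10634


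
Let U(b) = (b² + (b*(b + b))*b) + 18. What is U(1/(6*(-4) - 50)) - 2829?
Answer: -142385574/50653 ≈ -2811.0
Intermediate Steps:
U(b) = 18 + b² + 2*b³ (U(b) = (b² + (b*(2*b))*b) + 18 = (b² + (2*b²)*b) + 18 = (b² + 2*b³) + 18 = 18 + b² + 2*b³)
U(1/(6*(-4) - 50)) - 2829 = (18 + (1/(6*(-4) - 50))² + 2*(1/(6*(-4) - 50))³) - 2829 = (18 + (1/(-24 - 50))² + 2*(1/(-24 - 50))³) - 2829 = (18 + (1/(-74))² + 2*(1/(-74))³) - 2829 = (18 + (-1/74)² + 2*(-1/74)³) - 2829 = (18 + 1/5476 + 2*(-1/405224)) - 2829 = (18 + 1/5476 - 1/202612) - 2829 = 911763/50653 - 2829 = -142385574/50653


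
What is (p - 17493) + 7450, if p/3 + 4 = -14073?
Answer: -52274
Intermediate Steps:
p = -42231 (p = -12 + 3*(-14073) = -12 - 42219 = -42231)
(p - 17493) + 7450 = (-42231 - 17493) + 7450 = -59724 + 7450 = -52274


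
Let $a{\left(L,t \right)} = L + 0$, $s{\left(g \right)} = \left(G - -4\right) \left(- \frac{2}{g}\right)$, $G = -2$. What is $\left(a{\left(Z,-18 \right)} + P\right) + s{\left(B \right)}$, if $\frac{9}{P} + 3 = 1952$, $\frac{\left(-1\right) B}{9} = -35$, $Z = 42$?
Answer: $\frac{25780309}{613935} \approx 41.992$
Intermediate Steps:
$B = 315$ ($B = \left(-9\right) \left(-35\right) = 315$)
$P = \frac{9}{1949}$ ($P = \frac{9}{-3 + 1952} = \frac{9}{1949} \approx 0.0046178$)
$s{\left(g \right)} = - \frac{4}{g}$ ($s{\left(g \right)} = \left(-2 - -4\right) \left(- \frac{2}{g}\right) = \left(-2 + 4\right) \left(- \frac{2}{g}\right) = 2 \left(- \frac{2}{g}\right) = - \frac{4}{g}$)
$a{\left(L,t \right)} = L$
$\left(a{\left(Z,-18 \right)} + P\right) + s{\left(B \right)} = \left(42 + \frac{9}{1949}\right) - \frac{4}{315} = \frac{81867}{1949} - \frac{4}{315} = \frac{25780309}{613935}$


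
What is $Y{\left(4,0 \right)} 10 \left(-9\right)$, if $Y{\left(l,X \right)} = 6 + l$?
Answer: $-900$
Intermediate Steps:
$Y{\left(4,0 \right)} 10 \left(-9\right) = \left(6 + 4\right) 10 \left(-9\right) = 10 \cdot 10 \left(-9\right) = 100 \left(-9\right) = -900$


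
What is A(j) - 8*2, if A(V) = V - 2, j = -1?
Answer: -19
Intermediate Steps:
A(V) = -2 + V
A(j) - 8*2 = (-2 - 1) - 8*2 = -3 - 16 = -19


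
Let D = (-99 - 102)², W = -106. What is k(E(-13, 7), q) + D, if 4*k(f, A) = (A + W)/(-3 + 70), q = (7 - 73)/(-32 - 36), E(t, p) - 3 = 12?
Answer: 368130341/9112 ≈ 40401.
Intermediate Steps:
E(t, p) = 15 (E(t, p) = 3 + 12 = 15)
q = 33/34 (q = -66/(-68) = -66*(-1/68) = 33/34 ≈ 0.97059)
k(f, A) = -53/134 + A/268 (k(f, A) = ((A - 106)/(-3 + 70))/4 = ((-106 + A)/67)/4 = ((-106 + A)*(1/67))/4 = (-106/67 + A/67)/4 = -53/134 + A/268)
D = 40401 (D = (-201)² = 40401)
k(E(-13, 7), q) + D = (-53/134 + (1/268)*(33/34)) + 40401 = (-53/134 + 33/9112) + 40401 = -3571/9112 + 40401 = 368130341/9112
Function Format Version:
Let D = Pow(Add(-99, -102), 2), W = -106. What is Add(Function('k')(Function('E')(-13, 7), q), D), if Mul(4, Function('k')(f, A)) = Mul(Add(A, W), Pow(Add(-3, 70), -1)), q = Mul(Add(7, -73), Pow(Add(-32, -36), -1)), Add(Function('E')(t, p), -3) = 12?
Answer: Rational(368130341, 9112) ≈ 40401.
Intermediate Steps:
Function('E')(t, p) = 15 (Function('E')(t, p) = Add(3, 12) = 15)
q = Rational(33, 34) (q = Mul(-66, Pow(-68, -1)) = Mul(-66, Rational(-1, 68)) = Rational(33, 34) ≈ 0.97059)
Function('k')(f, A) = Add(Rational(-53, 134), Mul(Rational(1, 268), A)) (Function('k')(f, A) = Mul(Rational(1, 4), Mul(Add(A, -106), Pow(Add(-3, 70), -1))) = Mul(Rational(1, 4), Mul(Add(-106, A), Pow(67, -1))) = Mul(Rational(1, 4), Mul(Add(-106, A), Rational(1, 67))) = Mul(Rational(1, 4), Add(Rational(-106, 67), Mul(Rational(1, 67), A))) = Add(Rational(-53, 134), Mul(Rational(1, 268), A)))
D = 40401 (D = Pow(-201, 2) = 40401)
Add(Function('k')(Function('E')(-13, 7), q), D) = Add(Add(Rational(-53, 134), Mul(Rational(1, 268), Rational(33, 34))), 40401) = Add(Add(Rational(-53, 134), Rational(33, 9112)), 40401) = Add(Rational(-3571, 9112), 40401) = Rational(368130341, 9112)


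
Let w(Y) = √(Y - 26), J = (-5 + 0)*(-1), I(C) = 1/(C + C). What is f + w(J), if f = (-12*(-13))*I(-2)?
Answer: -39 + I*√21 ≈ -39.0 + 4.5826*I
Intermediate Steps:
I(C) = 1/(2*C)
J = 5 (J = -5*(-1) = 5)
w(Y) = √(-26 + Y)
f = -39 (f = (-12*(-13))*((½)/(-2)) = 156*((½)*(-½)) = 156*(-¼) = -39)
f + w(J) = -39 + √(-26 + 5) = -39 + √(-21) = -39 + I*√21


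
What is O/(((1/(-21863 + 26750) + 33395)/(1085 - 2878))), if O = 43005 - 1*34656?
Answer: -73157202459/163201366 ≈ -448.26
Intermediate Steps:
O = 8349 (O = 43005 - 34656 = 8349)
O/(((1/(-21863 + 26750) + 33395)/(1085 - 2878))) = 8349/(((1/(-21863 + 26750) + 33395)/(1085 - 2878))) = 8349/(((1/4887 + 33395)/(-1793))) = 8349/(((1/4887 + 33395)*(-1/1793))) = 8349/(((163201366/4887)*(-1/1793))) = 8349/(-163201366/8762391) = 8349*(-8762391/163201366) = -73157202459/163201366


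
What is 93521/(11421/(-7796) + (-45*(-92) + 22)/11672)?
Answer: -531870947822/6303685 ≈ -84375.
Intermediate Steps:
93521/(11421/(-7796) + (-45*(-92) + 22)/11672) = 93521/(11421*(-1/7796) + (4140 + 22)*(1/11672)) = 93521/(-11421/7796 + 4162*(1/11672)) = 93521/(-11421/7796 + 2081/5836) = 93521/(-6303685/5687182) = 93521*(-5687182/6303685) = -531870947822/6303685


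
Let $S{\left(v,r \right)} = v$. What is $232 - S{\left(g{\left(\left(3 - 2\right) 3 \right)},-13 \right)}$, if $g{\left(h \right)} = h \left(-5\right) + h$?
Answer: $244$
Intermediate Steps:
$g{\left(h \right)} = - 4 h$ ($g{\left(h \right)} = - 5 h + h = - 4 h$)
$232 - S{\left(g{\left(\left(3 - 2\right) 3 \right)},-13 \right)} = 232 - - 4 \left(3 - 2\right) 3 = 232 - - 4 \cdot 1 \cdot 3 = 232 - \left(-4\right) 3 = 232 - -12 = 232 + 12 = 244$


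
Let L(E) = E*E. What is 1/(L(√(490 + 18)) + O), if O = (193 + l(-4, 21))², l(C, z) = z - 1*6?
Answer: 1/43772 ≈ 2.2846e-5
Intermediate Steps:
l(C, z) = -6 + z (l(C, z) = z - 6 = -6 + z)
L(E) = E²
O = 43264 (O = (193 + (-6 + 21))² = (193 + 15)² = 208² = 43264)
1/(L(√(490 + 18)) + O) = 1/((√(490 + 18))² + 43264) = 1/((√508)² + 43264) = 1/((2*√127)² + 43264) = 1/(508 + 43264) = 1/43772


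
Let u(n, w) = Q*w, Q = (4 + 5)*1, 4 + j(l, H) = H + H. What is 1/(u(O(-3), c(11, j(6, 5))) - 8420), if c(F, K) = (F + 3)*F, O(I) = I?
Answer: -1/7034 ≈ -0.00014217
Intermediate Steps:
j(l, H) = -4 + 2*H (j(l, H) = -4 + (H + H) = -4 + 2*H)
Q = 9 (Q = 9*1 = 9)
c(F, K) = F*(3 + F) (c(F, K) = (3 + F)*F = F*(3 + F))
u(n, w) = 9*w
1/(u(O(-3), c(11, j(6, 5))) - 8420) = 1/(9*(11*(3 + 11)) - 8420) = 1/(9*(11*14) - 8420) = 1/(9*154 - 8420) = 1/(1386 - 8420) = 1/(-7034) = -1/7034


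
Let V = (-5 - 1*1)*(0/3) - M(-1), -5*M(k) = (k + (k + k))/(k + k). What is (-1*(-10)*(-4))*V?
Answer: -12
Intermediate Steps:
M(k) = -3/10 (M(k) = -(k + (k + k))/(5*(k + k)) = -(k + 2*k)/(5*(2*k)) = -3*k*1/(2*k)/5 = -1/5*3/2 = -3/10)
V = 3/10 (V = (-5 - 1*1)*(0/3) - 1*(-3/10) = (-5 - 1)*(0*(1/3)) + 3/10 = -6*0 + 3/10 = 0 + 3/10 = 3/10 ≈ 0.30000)
(-1*(-10)*(-4))*V = (-1*(-10)*(-4))*(3/10) = (10*(-4))*(3/10) = -40*3/10 = -12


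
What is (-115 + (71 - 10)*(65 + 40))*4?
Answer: 25160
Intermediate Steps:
(-115 + (71 - 10)*(65 + 40))*4 = (-115 + 61*105)*4 = (-115 + 6405)*4 = 6290*4 = 25160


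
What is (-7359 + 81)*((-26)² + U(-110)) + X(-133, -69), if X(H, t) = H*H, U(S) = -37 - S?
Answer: -5433533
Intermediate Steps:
X(H, t) = H²
(-7359 + 81)*((-26)² + U(-110)) + X(-133, -69) = (-7359 + 81)*((-26)² + (-37 - 1*(-110))) + (-133)² = -7278*(676 + (-37 + 110)) + 17689 = -7278*(676 + 73) + 17689 = -7278*749 + 17689 = -5451222 + 17689 = -5433533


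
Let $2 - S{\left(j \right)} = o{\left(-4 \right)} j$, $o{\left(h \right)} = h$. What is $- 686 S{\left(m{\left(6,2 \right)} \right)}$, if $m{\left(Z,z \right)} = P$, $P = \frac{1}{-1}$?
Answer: $1372$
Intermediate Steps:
$P = -1$
$m{\left(Z,z \right)} = -1$
$S{\left(j \right)} = 2 + 4 j$ ($S{\left(j \right)} = 2 - - 4 j = 2 + 4 j$)
$- 686 S{\left(m{\left(6,2 \right)} \right)} = - 686 \left(2 + 4 \left(-1\right)\right) = - 686 \left(2 - 4\right) = \left(-686\right) \left(-2\right) = 1372$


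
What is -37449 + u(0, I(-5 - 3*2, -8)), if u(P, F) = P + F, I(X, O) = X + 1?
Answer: -37459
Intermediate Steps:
I(X, O) = 1 + X
u(P, F) = F + P
-37449 + u(0, I(-5 - 3*2, -8)) = -37449 + ((1 + (-5 - 3*2)) + 0) = -37449 + ((1 + (-5 - 6)) + 0) = -37449 + ((1 - 11) + 0) = -37449 + (-10 + 0) = -37449 - 10 = -37459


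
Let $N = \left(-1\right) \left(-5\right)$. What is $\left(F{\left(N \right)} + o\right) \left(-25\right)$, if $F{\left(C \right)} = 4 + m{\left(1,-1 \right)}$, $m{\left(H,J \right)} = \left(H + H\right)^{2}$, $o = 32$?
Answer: $-1000$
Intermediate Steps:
$m{\left(H,J \right)} = 4 H^{2}$ ($m{\left(H,J \right)} = \left(2 H\right)^{2} = 4 H^{2}$)
$N = 5$
$F{\left(C \right)} = 8$ ($F{\left(C \right)} = 4 + 4 \cdot 1^{2} = 4 + 4 \cdot 1 = 4 + 4 = 8$)
$\left(F{\left(N \right)} + o\right) \left(-25\right) = \left(8 + 32\right) \left(-25\right) = 40 \left(-25\right) = -1000$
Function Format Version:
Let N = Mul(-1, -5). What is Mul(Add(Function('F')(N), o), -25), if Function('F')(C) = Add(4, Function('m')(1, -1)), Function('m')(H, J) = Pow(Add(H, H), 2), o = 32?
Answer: -1000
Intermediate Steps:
Function('m')(H, J) = Mul(4, Pow(H, 2)) (Function('m')(H, J) = Pow(Mul(2, H), 2) = Mul(4, Pow(H, 2)))
N = 5
Function('F')(C) = 8 (Function('F')(C) = Add(4, Mul(4, Pow(1, 2))) = Add(4, Mul(4, 1)) = Add(4, 4) = 8)
Mul(Add(Function('F')(N), o), -25) = Mul(Add(8, 32), -25) = Mul(40, -25) = -1000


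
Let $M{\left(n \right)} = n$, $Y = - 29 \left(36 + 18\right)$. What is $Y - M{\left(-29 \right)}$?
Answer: $-1537$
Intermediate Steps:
$Y = -1566$ ($Y = \left(-29\right) 54 = -1566$)
$Y - M{\left(-29 \right)} = -1566 - -29 = -1566 + 29 = -1537$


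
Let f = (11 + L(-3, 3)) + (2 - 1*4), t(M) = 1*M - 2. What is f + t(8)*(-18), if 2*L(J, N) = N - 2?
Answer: -197/2 ≈ -98.500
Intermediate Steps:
L(J, N) = -1 + N/2 (L(J, N) = (N - 2)/2 = (-2 + N)/2 = -1 + N/2)
t(M) = -2 + M (t(M) = M - 2 = -2 + M)
f = 19/2 (f = (11 + (-1 + (1/2)*3)) + (2 - 1*4) = (11 + (-1 + 3/2)) + (2 - 4) = (11 + 1/2) - 2 = 23/2 - 2 = 19/2 ≈ 9.5000)
f + t(8)*(-18) = 19/2 + (-2 + 8)*(-18) = 19/2 + 6*(-18) = 19/2 - 108 = -197/2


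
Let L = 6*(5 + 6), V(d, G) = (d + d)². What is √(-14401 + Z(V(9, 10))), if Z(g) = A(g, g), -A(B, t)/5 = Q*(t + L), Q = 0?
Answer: I*√14401 ≈ 120.0*I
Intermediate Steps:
V(d, G) = 4*d² (V(d, G) = (2*d)² = 4*d²)
L = 66 (L = 6*11 = 66)
A(B, t) = 0 (A(B, t) = -0*(t + 66) = -0*(66 + t) = -5*0 = 0)
Z(g) = 0
√(-14401 + Z(V(9, 10))) = √(-14401 + 0) = √(-14401) = I*√14401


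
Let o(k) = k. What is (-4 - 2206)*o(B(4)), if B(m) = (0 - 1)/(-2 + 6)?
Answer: 1105/2 ≈ 552.50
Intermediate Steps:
B(m) = -¼ (B(m) = -1/4 = -1*¼ = -¼)
(-4 - 2206)*o(B(4)) = (-4 - 2206)*(-¼) = -2210*(-¼) = 1105/2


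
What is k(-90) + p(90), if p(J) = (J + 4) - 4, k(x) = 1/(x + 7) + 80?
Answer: 14109/83 ≈ 169.99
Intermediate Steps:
k(x) = 80 + 1/(7 + x) (k(x) = 1/(7 + x) + 80 = 80 + 1/(7 + x))
p(J) = J (p(J) = (4 + J) - 4 = J)
k(-90) + p(90) = (561 + 80*(-90))/(7 - 90) + 90 = (561 - 7200)/(-83) + 90 = -1/83*(-6639) + 90 = 6639/83 + 90 = 14109/83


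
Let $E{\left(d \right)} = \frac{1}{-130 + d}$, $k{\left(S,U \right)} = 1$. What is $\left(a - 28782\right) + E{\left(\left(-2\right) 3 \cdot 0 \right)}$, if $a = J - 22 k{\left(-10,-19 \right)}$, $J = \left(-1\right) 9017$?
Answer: $- \frac{4916731}{130} \approx -37821.0$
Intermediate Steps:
$J = -9017$
$a = -9039$ ($a = -9017 - 22 \cdot 1 = -9017 - 22 = -9039$)
$\left(a - 28782\right) + E{\left(\left(-2\right) 3 \cdot 0 \right)} = \left(-9039 - 28782\right) + \frac{1}{-130 + \left(-2\right) 3 \cdot 0} = -37821 + \frac{1}{-130 - 0} = -37821 + \frac{1}{-130 + 0} = -37821 + \frac{1}{-130} = -37821 - \frac{1}{130} = - \frac{4916731}{130}$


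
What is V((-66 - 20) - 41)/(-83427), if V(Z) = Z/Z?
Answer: -1/83427 ≈ -1.1987e-5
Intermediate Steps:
V(Z) = 1
V((-66 - 20) - 41)/(-83427) = 1/(-83427) = 1*(-1/83427) = -1/83427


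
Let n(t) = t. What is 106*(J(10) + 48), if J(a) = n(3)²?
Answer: 6042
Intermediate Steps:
J(a) = 9 (J(a) = 3² = 9)
106*(J(10) + 48) = 106*(9 + 48) = 106*57 = 6042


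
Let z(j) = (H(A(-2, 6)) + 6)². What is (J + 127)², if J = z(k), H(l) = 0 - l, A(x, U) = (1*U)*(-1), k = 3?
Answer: 73441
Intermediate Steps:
A(x, U) = -U (A(x, U) = U*(-1) = -U)
H(l) = -l
z(j) = 144 (z(j) = (-(-1)*6 + 6)² = (-1*(-6) + 6)² = (6 + 6)² = 12² = 144)
J = 144
(J + 127)² = (144 + 127)² = 271² = 73441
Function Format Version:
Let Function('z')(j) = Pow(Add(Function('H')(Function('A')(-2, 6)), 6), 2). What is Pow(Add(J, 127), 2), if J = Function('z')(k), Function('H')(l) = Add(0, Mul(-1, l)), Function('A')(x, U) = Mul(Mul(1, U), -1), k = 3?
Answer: 73441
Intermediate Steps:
Function('A')(x, U) = Mul(-1, U) (Function('A')(x, U) = Mul(U, -1) = Mul(-1, U))
Function('H')(l) = Mul(-1, l)
Function('z')(j) = 144 (Function('z')(j) = Pow(Add(Mul(-1, Mul(-1, 6)), 6), 2) = Pow(Add(Mul(-1, -6), 6), 2) = Pow(Add(6, 6), 2) = Pow(12, 2) = 144)
J = 144
Pow(Add(J, 127), 2) = Pow(Add(144, 127), 2) = Pow(271, 2) = 73441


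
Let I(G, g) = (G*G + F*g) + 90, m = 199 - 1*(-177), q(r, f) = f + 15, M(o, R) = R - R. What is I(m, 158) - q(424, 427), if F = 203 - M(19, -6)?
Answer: 173098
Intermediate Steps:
M(o, R) = 0
F = 203 (F = 203 - 1*0 = 203 + 0 = 203)
q(r, f) = 15 + f
m = 376 (m = 199 + 177 = 376)
I(G, g) = 90 + G² + 203*g (I(G, g) = (G*G + 203*g) + 90 = (G² + 203*g) + 90 = 90 + G² + 203*g)
I(m, 158) - q(424, 427) = (90 + 376² + 203*158) - (15 + 427) = (90 + 141376 + 32074) - 1*442 = 173540 - 442 = 173098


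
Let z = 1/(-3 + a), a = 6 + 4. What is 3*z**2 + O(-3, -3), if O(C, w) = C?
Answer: -144/49 ≈ -2.9388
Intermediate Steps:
a = 10
z = 1/7 (z = 1/(-3 + 10) = 1/7 ≈ 0.14286)
3*z**2 + O(-3, -3) = 3*(1/7)**2 - 3 = 3*(1/49) - 3 = 3/49 - 3 = -144/49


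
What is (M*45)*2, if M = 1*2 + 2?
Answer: 360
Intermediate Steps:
M = 4 (M = 2 + 2 = 4)
(M*45)*2 = (4*45)*2 = 180*2 = 360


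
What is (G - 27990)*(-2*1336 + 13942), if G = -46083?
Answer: -834802710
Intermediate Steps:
(G - 27990)*(-2*1336 + 13942) = (-46083 - 27990)*(-2*1336 + 13942) = -74073*(-2672 + 13942) = -74073*11270 = -834802710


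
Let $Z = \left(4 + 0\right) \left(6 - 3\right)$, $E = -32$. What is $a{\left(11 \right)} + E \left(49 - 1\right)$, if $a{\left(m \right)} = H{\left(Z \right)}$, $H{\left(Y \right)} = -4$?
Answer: $-1540$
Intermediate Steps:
$Z = 12$ ($Z = 4 \cdot 3 = 12$)
$a{\left(m \right)} = -4$
$a{\left(11 \right)} + E \left(49 - 1\right) = -4 - 32 \left(49 - 1\right) = -4 - 1536 = -1540$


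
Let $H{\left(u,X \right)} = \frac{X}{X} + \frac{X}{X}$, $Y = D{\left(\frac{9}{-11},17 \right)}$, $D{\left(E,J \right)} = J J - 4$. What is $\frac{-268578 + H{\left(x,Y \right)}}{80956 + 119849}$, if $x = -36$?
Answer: $- \frac{24416}{18255} \approx -1.3375$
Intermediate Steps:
$D{\left(E,J \right)} = -4 + J^{2}$ ($D{\left(E,J \right)} = J^{2} - 4 = -4 + J^{2}$)
$Y = 285$ ($Y = -4 + 17^{2} = -4 + 289 = 285$)
$H{\left(u,X \right)} = 2$ ($H{\left(u,X \right)} = 1 + 1 = 2$)
$\frac{-268578 + H{\left(x,Y \right)}}{80956 + 119849} = \frac{-268578 + 2}{80956 + 119849} = - \frac{268576}{200805} = \left(-268576\right) \frac{1}{200805} = - \frac{24416}{18255}$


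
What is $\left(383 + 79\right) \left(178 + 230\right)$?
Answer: $188496$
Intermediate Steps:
$\left(383 + 79\right) \left(178 + 230\right) = 462 \cdot 408 = 188496$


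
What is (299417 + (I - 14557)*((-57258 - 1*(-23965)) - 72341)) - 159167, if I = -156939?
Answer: 18115948714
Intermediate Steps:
(299417 + (I - 14557)*((-57258 - 1*(-23965)) - 72341)) - 159167 = (299417 + (-156939 - 14557)*((-57258 - 1*(-23965)) - 72341)) - 159167 = (299417 - 171496*((-57258 + 23965) - 72341)) - 159167 = (299417 - 171496*(-33293 - 72341)) - 159167 = (299417 - 171496*(-105634)) - 159167 = (299417 + 18115808464) - 159167 = 18116107881 - 159167 = 18115948714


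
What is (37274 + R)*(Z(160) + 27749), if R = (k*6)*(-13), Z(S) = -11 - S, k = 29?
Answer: 965560936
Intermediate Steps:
R = -2262 (R = (29*6)*(-13) = 174*(-13) = -2262)
(37274 + R)*(Z(160) + 27749) = (37274 - 2262)*((-11 - 1*160) + 27749) = 35012*((-11 - 160) + 27749) = 35012*(-171 + 27749) = 35012*27578 = 965560936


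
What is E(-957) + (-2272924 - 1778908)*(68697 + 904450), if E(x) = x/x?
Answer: -3943028155303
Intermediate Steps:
E(x) = 1
E(-957) + (-2272924 - 1778908)*(68697 + 904450) = 1 + (-2272924 - 1778908)*(68697 + 904450) = 1 - 4051832*973147 = 1 - 3943028155304 = -3943028155303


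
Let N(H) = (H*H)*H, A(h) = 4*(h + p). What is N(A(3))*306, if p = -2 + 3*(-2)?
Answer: -2448000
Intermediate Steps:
p = -8 (p = -2 - 6 = -8)
A(h) = -32 + 4*h (A(h) = 4*(h - 8) = 4*(-8 + h) = -32 + 4*h)
N(H) = H³ (N(H) = H²*H = H³)
N(A(3))*306 = (-32 + 4*3)³*306 = (-32 + 12)³*306 = (-20)³*306 = -8000*306 = -2448000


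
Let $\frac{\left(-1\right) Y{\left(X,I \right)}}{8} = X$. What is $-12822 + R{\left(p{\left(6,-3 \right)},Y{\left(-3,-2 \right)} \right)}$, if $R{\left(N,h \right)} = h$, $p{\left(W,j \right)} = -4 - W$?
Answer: $-12798$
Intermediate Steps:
$Y{\left(X,I \right)} = - 8 X$
$-12822 + R{\left(p{\left(6,-3 \right)},Y{\left(-3,-2 \right)} \right)} = -12822 - -24 = -12822 + 24 = -12798$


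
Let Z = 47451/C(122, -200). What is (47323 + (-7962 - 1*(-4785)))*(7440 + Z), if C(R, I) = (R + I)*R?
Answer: 520566607999/1586 ≈ 3.2823e+8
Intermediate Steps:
C(R, I) = R*(I + R) (C(R, I) = (I + R)*R = R*(I + R))
Z = -15817/3172 (Z = 47451/((122*(-200 + 122))) = 47451/((122*(-78))) = 47451/(-9516) = 47451*(-1/9516) = -15817/3172 ≈ -4.9864)
(47323 + (-7962 - 1*(-4785)))*(7440 + Z) = (47323 + (-7962 - 1*(-4785)))*(7440 - 15817/3172) = (47323 + (-7962 + 4785))*(23583863/3172) = (47323 - 3177)*(23583863/3172) = 44146*(23583863/3172) = 520566607999/1586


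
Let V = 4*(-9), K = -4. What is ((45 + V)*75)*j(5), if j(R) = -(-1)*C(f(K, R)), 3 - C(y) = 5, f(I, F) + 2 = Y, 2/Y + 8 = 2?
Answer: -1350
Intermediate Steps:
Y = -1/3 (Y = 2/(-8 + 2) = 2/(-6) = 2*(-1/6) = -1/3 ≈ -0.33333)
f(I, F) = -7/3 (f(I, F) = -2 - 1/3 = -7/3)
C(y) = -2 (C(y) = 3 - 1*5 = 3 - 5 = -2)
V = -36
j(R) = -2 (j(R) = -(-1)*(-2) = -1*2 = -2)
((45 + V)*75)*j(5) = ((45 - 36)*75)*(-2) = (9*75)*(-2) = 675*(-2) = -1350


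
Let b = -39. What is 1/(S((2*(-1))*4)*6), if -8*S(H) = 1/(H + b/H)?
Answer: 25/6 ≈ 4.1667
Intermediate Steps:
S(H) = -1/(8*(H - 39/H))
1/(S((2*(-1))*4)*6) = 1/(-(2*(-1))*4/(-312 + 8*((2*(-1))*4)²)*6) = 1/(-(-2*4)/(-312 + 8*(-2*4)²)*6) = 1/(-1*(-8)/(-312 + 8*(-8)²)*6) = 1/(-1*(-8)/(-312 + 8*64)*6) = 1/(-1*(-8)/(-312 + 512)*6) = 1/(-1*(-8)/200*6) = 1/(-1*(-8)*1/200*6) = 1/((1/25)*6) = 1/(6/25) = 25/6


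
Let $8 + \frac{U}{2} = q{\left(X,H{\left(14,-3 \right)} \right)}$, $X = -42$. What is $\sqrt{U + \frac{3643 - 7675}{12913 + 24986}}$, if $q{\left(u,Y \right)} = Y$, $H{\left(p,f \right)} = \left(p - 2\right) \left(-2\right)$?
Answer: $\frac{8 i \sqrt{17761998}}{4211} \approx 8.0067 i$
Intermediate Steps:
$H{\left(p,f \right)} = 4 - 2 p$ ($H{\left(p,f \right)} = \left(-2 + p\right) \left(-2\right) = 4 - 2 p$)
$U = -64$ ($U = -16 + 2 \left(4 - 28\right) = -16 + 2 \left(-24\right) = -16 - 48 = -64$)
$\sqrt{U + \frac{3643 - 7675}{12913 + 24986}} = \sqrt{-64 + \frac{3643 - 7675}{12913 + 24986}} = \sqrt{-64 - \frac{4032}{37899}} = \sqrt{-64 - \frac{448}{4211}} = \sqrt{- \frac{269952}{4211}} = \frac{8 i \sqrt{17761998}}{4211}$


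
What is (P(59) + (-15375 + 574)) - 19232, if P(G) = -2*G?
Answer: -34151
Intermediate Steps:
(P(59) + (-15375 + 574)) - 19232 = (-2*59 + (-15375 + 574)) - 19232 = (-118 - 14801) - 19232 = -14919 - 19232 = -34151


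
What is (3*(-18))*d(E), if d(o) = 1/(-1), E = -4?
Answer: 54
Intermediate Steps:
d(o) = -1
(3*(-18))*d(E) = (3*(-18))*(-1) = -54*(-1) = 54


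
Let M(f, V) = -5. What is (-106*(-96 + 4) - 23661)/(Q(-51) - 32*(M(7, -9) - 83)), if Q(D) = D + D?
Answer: -13909/2714 ≈ -5.1249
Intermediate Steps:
Q(D) = 2*D
(-106*(-96 + 4) - 23661)/(Q(-51) - 32*(M(7, -9) - 83)) = (-106*(-96 + 4) - 23661)/(2*(-51) - 32*(-5 - 83)) = (-106*(-92) - 23661)/(-102 - 32*(-88)) = (9752 - 23661)/(-102 + 2816) = -13909/2714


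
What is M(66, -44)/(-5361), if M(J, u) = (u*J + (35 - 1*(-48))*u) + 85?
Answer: 2157/1787 ≈ 1.2071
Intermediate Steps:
M(J, u) = 85 + 83*u + J*u (M(J, u) = (J*u + (35 + 48)*u) + 85 = (J*u + 83*u) + 85 = (83*u + J*u) + 85 = 85 + 83*u + J*u)
M(66, -44)/(-5361) = (85 + 83*(-44) + 66*(-44))/(-5361) = (85 - 3652 - 2904)*(-1/5361) = -6471*(-1/5361) = 2157/1787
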